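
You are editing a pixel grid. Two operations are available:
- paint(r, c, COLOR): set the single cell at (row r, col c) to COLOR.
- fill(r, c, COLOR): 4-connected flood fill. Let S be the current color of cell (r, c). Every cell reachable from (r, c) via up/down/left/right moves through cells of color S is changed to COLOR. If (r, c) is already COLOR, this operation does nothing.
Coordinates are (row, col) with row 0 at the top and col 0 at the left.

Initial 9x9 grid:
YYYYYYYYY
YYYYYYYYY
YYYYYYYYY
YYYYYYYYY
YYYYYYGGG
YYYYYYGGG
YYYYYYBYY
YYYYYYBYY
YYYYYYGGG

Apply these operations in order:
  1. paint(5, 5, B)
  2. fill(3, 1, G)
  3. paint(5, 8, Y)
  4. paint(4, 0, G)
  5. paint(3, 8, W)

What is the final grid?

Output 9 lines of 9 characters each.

Answer: GGGGGGGGG
GGGGGGGGG
GGGGGGGGG
GGGGGGGGW
GGGGGGGGG
GGGGGBGGY
GGGGGGBYY
GGGGGGBYY
GGGGGGGGG

Derivation:
After op 1 paint(5,5,B):
YYYYYYYYY
YYYYYYYYY
YYYYYYYYY
YYYYYYYYY
YYYYYYGGG
YYYYYBGGG
YYYYYYBYY
YYYYYYBYY
YYYYYYGGG
After op 2 fill(3,1,G) [65 cells changed]:
GGGGGGGGG
GGGGGGGGG
GGGGGGGGG
GGGGGGGGG
GGGGGGGGG
GGGGGBGGG
GGGGGGBYY
GGGGGGBYY
GGGGGGGGG
After op 3 paint(5,8,Y):
GGGGGGGGG
GGGGGGGGG
GGGGGGGGG
GGGGGGGGG
GGGGGGGGG
GGGGGBGGY
GGGGGGBYY
GGGGGGBYY
GGGGGGGGG
After op 4 paint(4,0,G):
GGGGGGGGG
GGGGGGGGG
GGGGGGGGG
GGGGGGGGG
GGGGGGGGG
GGGGGBGGY
GGGGGGBYY
GGGGGGBYY
GGGGGGGGG
After op 5 paint(3,8,W):
GGGGGGGGG
GGGGGGGGG
GGGGGGGGG
GGGGGGGGW
GGGGGGGGG
GGGGGBGGY
GGGGGGBYY
GGGGGGBYY
GGGGGGGGG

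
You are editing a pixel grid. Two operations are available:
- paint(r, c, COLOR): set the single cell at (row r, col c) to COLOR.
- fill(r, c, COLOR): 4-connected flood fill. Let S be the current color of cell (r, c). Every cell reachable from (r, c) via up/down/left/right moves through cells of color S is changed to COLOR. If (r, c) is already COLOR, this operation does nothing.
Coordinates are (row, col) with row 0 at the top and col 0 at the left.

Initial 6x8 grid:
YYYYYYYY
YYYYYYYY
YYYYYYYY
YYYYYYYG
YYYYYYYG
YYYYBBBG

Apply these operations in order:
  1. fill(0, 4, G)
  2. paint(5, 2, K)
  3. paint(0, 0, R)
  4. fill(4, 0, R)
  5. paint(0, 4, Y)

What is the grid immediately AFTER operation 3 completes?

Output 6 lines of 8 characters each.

Answer: RGGGGGGG
GGGGGGGG
GGGGGGGG
GGGGGGGG
GGGGGGGG
GGKGBBBG

Derivation:
After op 1 fill(0,4,G) [42 cells changed]:
GGGGGGGG
GGGGGGGG
GGGGGGGG
GGGGGGGG
GGGGGGGG
GGGGBBBG
After op 2 paint(5,2,K):
GGGGGGGG
GGGGGGGG
GGGGGGGG
GGGGGGGG
GGGGGGGG
GGKGBBBG
After op 3 paint(0,0,R):
RGGGGGGG
GGGGGGGG
GGGGGGGG
GGGGGGGG
GGGGGGGG
GGKGBBBG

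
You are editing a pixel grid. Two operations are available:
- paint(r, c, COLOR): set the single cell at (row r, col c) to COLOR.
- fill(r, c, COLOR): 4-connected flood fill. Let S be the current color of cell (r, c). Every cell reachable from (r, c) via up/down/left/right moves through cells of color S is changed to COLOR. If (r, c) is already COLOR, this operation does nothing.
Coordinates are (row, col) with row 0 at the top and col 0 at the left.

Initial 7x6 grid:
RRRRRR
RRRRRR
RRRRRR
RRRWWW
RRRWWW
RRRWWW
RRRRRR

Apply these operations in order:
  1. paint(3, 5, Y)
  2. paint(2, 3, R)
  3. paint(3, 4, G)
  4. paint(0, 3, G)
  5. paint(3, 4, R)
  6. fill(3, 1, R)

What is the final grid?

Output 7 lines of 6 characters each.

Answer: RRRGRR
RRRRRR
RRRRRR
RRRWRY
RRRWWW
RRRWWW
RRRRRR

Derivation:
After op 1 paint(3,5,Y):
RRRRRR
RRRRRR
RRRRRR
RRRWWY
RRRWWW
RRRWWW
RRRRRR
After op 2 paint(2,3,R):
RRRRRR
RRRRRR
RRRRRR
RRRWWY
RRRWWW
RRRWWW
RRRRRR
After op 3 paint(3,4,G):
RRRRRR
RRRRRR
RRRRRR
RRRWGY
RRRWWW
RRRWWW
RRRRRR
After op 4 paint(0,3,G):
RRRGRR
RRRRRR
RRRRRR
RRRWGY
RRRWWW
RRRWWW
RRRRRR
After op 5 paint(3,4,R):
RRRGRR
RRRRRR
RRRRRR
RRRWRY
RRRWWW
RRRWWW
RRRRRR
After op 6 fill(3,1,R) [0 cells changed]:
RRRGRR
RRRRRR
RRRRRR
RRRWRY
RRRWWW
RRRWWW
RRRRRR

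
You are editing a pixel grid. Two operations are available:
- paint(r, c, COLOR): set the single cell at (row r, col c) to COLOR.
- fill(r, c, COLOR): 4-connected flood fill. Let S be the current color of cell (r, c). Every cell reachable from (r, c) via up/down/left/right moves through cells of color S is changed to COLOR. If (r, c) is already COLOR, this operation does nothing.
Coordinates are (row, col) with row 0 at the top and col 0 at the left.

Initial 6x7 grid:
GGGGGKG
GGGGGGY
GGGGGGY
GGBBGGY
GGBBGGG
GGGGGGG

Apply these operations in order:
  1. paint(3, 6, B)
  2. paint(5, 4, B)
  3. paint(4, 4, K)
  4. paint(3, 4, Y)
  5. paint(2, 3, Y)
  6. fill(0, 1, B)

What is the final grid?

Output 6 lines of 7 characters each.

After op 1 paint(3,6,B):
GGGGGKG
GGGGGGY
GGGGGGY
GGBBGGB
GGBBGGG
GGGGGGG
After op 2 paint(5,4,B):
GGGGGKG
GGGGGGY
GGGGGGY
GGBBGGB
GGBBGGG
GGGGBGG
After op 3 paint(4,4,K):
GGGGGKG
GGGGGGY
GGGGGGY
GGBBGGB
GGBBKGG
GGGGBGG
After op 4 paint(3,4,Y):
GGGGGKG
GGGGGGY
GGGGGGY
GGBBYGB
GGBBKGG
GGGGBGG
After op 5 paint(2,3,Y):
GGGGGKG
GGGGGGY
GGGYGGY
GGBBYGB
GGBBKGG
GGGGBGG
After op 6 fill(0,1,B) [29 cells changed]:
BBBBBKG
BBBBBBY
BBBYBBY
BBBBYBB
BBBBKBB
BBBBBBB

Answer: BBBBBKG
BBBBBBY
BBBYBBY
BBBBYBB
BBBBKBB
BBBBBBB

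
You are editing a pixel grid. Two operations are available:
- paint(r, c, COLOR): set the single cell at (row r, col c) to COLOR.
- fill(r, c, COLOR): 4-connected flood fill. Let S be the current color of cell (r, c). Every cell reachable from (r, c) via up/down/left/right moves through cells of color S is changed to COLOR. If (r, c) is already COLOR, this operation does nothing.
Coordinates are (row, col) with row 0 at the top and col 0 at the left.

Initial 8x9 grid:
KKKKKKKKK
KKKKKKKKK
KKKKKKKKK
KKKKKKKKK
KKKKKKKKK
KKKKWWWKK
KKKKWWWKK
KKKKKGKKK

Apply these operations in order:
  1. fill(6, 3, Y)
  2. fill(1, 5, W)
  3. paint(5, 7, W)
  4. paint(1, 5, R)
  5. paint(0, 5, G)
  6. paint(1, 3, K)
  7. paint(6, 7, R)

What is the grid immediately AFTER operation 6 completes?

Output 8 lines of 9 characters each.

Answer: WWWWWGWWW
WWWKWRWWW
WWWWWWWWW
WWWWWWWWW
WWWWWWWWW
WWWWWWWWW
WWWWWWWWW
WWWWWGWWW

Derivation:
After op 1 fill(6,3,Y) [65 cells changed]:
YYYYYYYYY
YYYYYYYYY
YYYYYYYYY
YYYYYYYYY
YYYYYYYYY
YYYYWWWYY
YYYYWWWYY
YYYYYGYYY
After op 2 fill(1,5,W) [65 cells changed]:
WWWWWWWWW
WWWWWWWWW
WWWWWWWWW
WWWWWWWWW
WWWWWWWWW
WWWWWWWWW
WWWWWWWWW
WWWWWGWWW
After op 3 paint(5,7,W):
WWWWWWWWW
WWWWWWWWW
WWWWWWWWW
WWWWWWWWW
WWWWWWWWW
WWWWWWWWW
WWWWWWWWW
WWWWWGWWW
After op 4 paint(1,5,R):
WWWWWWWWW
WWWWWRWWW
WWWWWWWWW
WWWWWWWWW
WWWWWWWWW
WWWWWWWWW
WWWWWWWWW
WWWWWGWWW
After op 5 paint(0,5,G):
WWWWWGWWW
WWWWWRWWW
WWWWWWWWW
WWWWWWWWW
WWWWWWWWW
WWWWWWWWW
WWWWWWWWW
WWWWWGWWW
After op 6 paint(1,3,K):
WWWWWGWWW
WWWKWRWWW
WWWWWWWWW
WWWWWWWWW
WWWWWWWWW
WWWWWWWWW
WWWWWWWWW
WWWWWGWWW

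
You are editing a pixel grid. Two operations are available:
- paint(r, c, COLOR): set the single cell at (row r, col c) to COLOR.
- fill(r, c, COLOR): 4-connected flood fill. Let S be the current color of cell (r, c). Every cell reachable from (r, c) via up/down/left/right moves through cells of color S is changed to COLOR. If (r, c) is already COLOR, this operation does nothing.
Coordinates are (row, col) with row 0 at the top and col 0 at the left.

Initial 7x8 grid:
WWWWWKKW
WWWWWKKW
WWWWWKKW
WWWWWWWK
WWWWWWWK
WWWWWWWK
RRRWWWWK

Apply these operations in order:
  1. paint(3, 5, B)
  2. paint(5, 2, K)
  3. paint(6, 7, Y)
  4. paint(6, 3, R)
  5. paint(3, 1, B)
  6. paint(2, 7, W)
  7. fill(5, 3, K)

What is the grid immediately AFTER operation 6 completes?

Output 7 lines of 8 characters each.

Answer: WWWWWKKW
WWWWWKKW
WWWWWKKW
WBWWWBWK
WWWWWWWK
WWKWWWWK
RRRRWWWY

Derivation:
After op 1 paint(3,5,B):
WWWWWKKW
WWWWWKKW
WWWWWKKW
WWWWWBWK
WWWWWWWK
WWWWWWWK
RRRWWWWK
After op 2 paint(5,2,K):
WWWWWKKW
WWWWWKKW
WWWWWKKW
WWWWWBWK
WWWWWWWK
WWKWWWWK
RRRWWWWK
After op 3 paint(6,7,Y):
WWWWWKKW
WWWWWKKW
WWWWWKKW
WWWWWBWK
WWWWWWWK
WWKWWWWK
RRRWWWWY
After op 4 paint(6,3,R):
WWWWWKKW
WWWWWKKW
WWWWWKKW
WWWWWBWK
WWWWWWWK
WWKWWWWK
RRRRWWWY
After op 5 paint(3,1,B):
WWWWWKKW
WWWWWKKW
WWWWWKKW
WBWWWBWK
WWWWWWWK
WWKWWWWK
RRRRWWWY
After op 6 paint(2,7,W):
WWWWWKKW
WWWWWKKW
WWWWWKKW
WBWWWBWK
WWWWWWWK
WWKWWWWK
RRRRWWWY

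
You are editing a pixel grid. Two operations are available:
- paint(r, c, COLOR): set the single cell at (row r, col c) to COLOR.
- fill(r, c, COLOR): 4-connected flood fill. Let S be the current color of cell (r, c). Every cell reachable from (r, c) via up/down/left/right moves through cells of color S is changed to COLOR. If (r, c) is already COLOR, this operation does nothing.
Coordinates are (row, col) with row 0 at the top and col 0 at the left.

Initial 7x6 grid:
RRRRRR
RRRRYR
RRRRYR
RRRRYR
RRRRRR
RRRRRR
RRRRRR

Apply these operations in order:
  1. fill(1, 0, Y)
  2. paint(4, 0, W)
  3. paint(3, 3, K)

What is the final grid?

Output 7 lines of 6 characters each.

Answer: YYYYYY
YYYYYY
YYYYYY
YYYKYY
WYYYYY
YYYYYY
YYYYYY

Derivation:
After op 1 fill(1,0,Y) [39 cells changed]:
YYYYYY
YYYYYY
YYYYYY
YYYYYY
YYYYYY
YYYYYY
YYYYYY
After op 2 paint(4,0,W):
YYYYYY
YYYYYY
YYYYYY
YYYYYY
WYYYYY
YYYYYY
YYYYYY
After op 3 paint(3,3,K):
YYYYYY
YYYYYY
YYYYYY
YYYKYY
WYYYYY
YYYYYY
YYYYYY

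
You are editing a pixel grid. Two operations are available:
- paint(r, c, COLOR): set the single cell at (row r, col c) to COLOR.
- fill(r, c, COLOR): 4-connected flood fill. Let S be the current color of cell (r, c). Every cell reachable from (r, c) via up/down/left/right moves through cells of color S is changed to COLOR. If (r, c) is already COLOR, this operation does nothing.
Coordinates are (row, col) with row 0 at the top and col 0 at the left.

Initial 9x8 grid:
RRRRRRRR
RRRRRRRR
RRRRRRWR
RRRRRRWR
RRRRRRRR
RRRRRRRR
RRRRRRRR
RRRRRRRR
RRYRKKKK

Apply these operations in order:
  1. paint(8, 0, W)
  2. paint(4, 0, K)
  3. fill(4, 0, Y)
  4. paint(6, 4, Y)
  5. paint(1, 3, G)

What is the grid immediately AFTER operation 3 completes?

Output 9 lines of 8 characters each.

After op 1 paint(8,0,W):
RRRRRRRR
RRRRRRRR
RRRRRRWR
RRRRRRWR
RRRRRRRR
RRRRRRRR
RRRRRRRR
RRRRRRRR
WRYRKKKK
After op 2 paint(4,0,K):
RRRRRRRR
RRRRRRRR
RRRRRRWR
RRRRRRWR
KRRRRRRR
RRRRRRRR
RRRRRRRR
RRRRRRRR
WRYRKKKK
After op 3 fill(4,0,Y) [1 cells changed]:
RRRRRRRR
RRRRRRRR
RRRRRRWR
RRRRRRWR
YRRRRRRR
RRRRRRRR
RRRRRRRR
RRRRRRRR
WRYRKKKK

Answer: RRRRRRRR
RRRRRRRR
RRRRRRWR
RRRRRRWR
YRRRRRRR
RRRRRRRR
RRRRRRRR
RRRRRRRR
WRYRKKKK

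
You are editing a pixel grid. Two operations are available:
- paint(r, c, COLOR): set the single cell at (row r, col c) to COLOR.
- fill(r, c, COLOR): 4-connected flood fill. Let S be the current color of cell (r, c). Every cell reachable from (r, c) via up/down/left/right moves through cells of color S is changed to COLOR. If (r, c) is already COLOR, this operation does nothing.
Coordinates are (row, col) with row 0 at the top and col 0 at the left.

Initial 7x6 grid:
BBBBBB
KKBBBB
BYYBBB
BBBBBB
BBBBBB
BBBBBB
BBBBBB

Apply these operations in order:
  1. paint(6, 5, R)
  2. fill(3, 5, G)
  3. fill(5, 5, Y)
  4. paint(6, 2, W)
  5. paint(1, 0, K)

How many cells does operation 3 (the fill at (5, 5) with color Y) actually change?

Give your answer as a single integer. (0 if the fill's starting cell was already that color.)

After op 1 paint(6,5,R):
BBBBBB
KKBBBB
BYYBBB
BBBBBB
BBBBBB
BBBBBB
BBBBBR
After op 2 fill(3,5,G) [37 cells changed]:
GGGGGG
KKGGGG
GYYGGG
GGGGGG
GGGGGG
GGGGGG
GGGGGR
After op 3 fill(5,5,Y) [37 cells changed]:
YYYYYY
KKYYYY
YYYYYY
YYYYYY
YYYYYY
YYYYYY
YYYYYR

Answer: 37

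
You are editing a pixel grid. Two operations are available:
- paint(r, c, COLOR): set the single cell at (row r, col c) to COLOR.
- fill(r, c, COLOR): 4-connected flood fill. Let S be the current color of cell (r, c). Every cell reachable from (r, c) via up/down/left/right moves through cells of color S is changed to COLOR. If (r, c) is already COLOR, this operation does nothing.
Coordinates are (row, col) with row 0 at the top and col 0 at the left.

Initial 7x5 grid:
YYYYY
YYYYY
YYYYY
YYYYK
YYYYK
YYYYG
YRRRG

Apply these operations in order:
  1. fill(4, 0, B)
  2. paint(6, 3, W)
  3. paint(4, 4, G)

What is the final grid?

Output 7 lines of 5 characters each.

Answer: BBBBB
BBBBB
BBBBB
BBBBK
BBBBG
BBBBG
BRRWG

Derivation:
After op 1 fill(4,0,B) [28 cells changed]:
BBBBB
BBBBB
BBBBB
BBBBK
BBBBK
BBBBG
BRRRG
After op 2 paint(6,3,W):
BBBBB
BBBBB
BBBBB
BBBBK
BBBBK
BBBBG
BRRWG
After op 3 paint(4,4,G):
BBBBB
BBBBB
BBBBB
BBBBK
BBBBG
BBBBG
BRRWG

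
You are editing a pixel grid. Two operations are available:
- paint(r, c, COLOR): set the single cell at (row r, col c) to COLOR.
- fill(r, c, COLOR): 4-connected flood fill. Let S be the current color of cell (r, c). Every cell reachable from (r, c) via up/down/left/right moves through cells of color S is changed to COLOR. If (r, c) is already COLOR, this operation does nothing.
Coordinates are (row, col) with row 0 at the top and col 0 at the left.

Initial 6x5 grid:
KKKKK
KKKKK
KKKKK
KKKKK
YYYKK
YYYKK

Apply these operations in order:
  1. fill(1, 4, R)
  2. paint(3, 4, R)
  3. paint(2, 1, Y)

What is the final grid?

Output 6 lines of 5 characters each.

After op 1 fill(1,4,R) [24 cells changed]:
RRRRR
RRRRR
RRRRR
RRRRR
YYYRR
YYYRR
After op 2 paint(3,4,R):
RRRRR
RRRRR
RRRRR
RRRRR
YYYRR
YYYRR
After op 3 paint(2,1,Y):
RRRRR
RRRRR
RYRRR
RRRRR
YYYRR
YYYRR

Answer: RRRRR
RRRRR
RYRRR
RRRRR
YYYRR
YYYRR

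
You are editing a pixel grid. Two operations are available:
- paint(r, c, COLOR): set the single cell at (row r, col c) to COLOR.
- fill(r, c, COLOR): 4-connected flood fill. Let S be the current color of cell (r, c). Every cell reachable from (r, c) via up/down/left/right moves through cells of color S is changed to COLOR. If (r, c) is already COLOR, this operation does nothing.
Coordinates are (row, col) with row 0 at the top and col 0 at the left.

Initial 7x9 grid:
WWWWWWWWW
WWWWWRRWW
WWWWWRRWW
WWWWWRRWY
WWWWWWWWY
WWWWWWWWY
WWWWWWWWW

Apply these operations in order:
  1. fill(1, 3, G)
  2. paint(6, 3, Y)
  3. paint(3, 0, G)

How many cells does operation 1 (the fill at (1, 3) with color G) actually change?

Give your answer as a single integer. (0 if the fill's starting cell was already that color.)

Answer: 54

Derivation:
After op 1 fill(1,3,G) [54 cells changed]:
GGGGGGGGG
GGGGGRRGG
GGGGGRRGG
GGGGGRRGY
GGGGGGGGY
GGGGGGGGY
GGGGGGGGG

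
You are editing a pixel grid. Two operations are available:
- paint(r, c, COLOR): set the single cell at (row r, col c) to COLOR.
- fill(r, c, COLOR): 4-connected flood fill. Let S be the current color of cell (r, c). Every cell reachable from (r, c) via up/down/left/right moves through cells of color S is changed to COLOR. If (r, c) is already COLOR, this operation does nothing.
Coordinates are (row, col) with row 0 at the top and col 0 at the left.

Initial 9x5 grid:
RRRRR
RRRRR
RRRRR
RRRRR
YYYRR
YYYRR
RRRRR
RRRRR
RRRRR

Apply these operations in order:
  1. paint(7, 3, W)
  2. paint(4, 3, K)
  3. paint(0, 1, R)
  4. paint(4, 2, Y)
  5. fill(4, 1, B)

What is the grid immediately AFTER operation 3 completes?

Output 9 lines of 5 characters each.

Answer: RRRRR
RRRRR
RRRRR
RRRRR
YYYKR
YYYRR
RRRRR
RRRWR
RRRRR

Derivation:
After op 1 paint(7,3,W):
RRRRR
RRRRR
RRRRR
RRRRR
YYYRR
YYYRR
RRRRR
RRRWR
RRRRR
After op 2 paint(4,3,K):
RRRRR
RRRRR
RRRRR
RRRRR
YYYKR
YYYRR
RRRRR
RRRWR
RRRRR
After op 3 paint(0,1,R):
RRRRR
RRRRR
RRRRR
RRRRR
YYYKR
YYYRR
RRRRR
RRRWR
RRRRR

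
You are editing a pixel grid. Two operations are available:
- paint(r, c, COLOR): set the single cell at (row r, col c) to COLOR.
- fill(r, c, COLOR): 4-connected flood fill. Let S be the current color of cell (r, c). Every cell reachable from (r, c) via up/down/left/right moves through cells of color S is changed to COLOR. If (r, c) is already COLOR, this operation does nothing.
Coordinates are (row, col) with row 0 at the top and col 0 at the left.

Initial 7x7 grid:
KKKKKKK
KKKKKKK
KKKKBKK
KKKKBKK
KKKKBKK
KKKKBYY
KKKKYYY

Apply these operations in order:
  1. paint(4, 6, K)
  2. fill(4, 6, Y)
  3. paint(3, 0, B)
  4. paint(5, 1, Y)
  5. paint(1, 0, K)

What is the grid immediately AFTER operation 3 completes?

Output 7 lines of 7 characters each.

Answer: YYYYYYY
YYYYYYY
YYYYBYY
BYYYBYY
YYYYBYY
YYYYBYY
YYYYYYY

Derivation:
After op 1 paint(4,6,K):
KKKKKKK
KKKKKKK
KKKKBKK
KKKKBKK
KKKKBKK
KKKKBYY
KKKKYYY
After op 2 fill(4,6,Y) [40 cells changed]:
YYYYYYY
YYYYYYY
YYYYBYY
YYYYBYY
YYYYBYY
YYYYBYY
YYYYYYY
After op 3 paint(3,0,B):
YYYYYYY
YYYYYYY
YYYYBYY
BYYYBYY
YYYYBYY
YYYYBYY
YYYYYYY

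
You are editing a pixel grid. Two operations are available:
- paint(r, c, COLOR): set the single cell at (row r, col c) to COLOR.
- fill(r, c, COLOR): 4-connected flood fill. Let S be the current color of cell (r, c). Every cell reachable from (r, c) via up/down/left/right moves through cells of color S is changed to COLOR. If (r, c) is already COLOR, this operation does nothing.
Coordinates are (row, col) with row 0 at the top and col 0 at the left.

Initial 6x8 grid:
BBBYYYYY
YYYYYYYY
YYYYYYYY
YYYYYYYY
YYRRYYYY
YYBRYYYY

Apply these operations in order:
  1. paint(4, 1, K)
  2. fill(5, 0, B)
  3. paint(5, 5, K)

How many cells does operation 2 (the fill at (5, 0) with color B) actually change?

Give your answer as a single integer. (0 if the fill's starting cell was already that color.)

After op 1 paint(4,1,K):
BBBYYYYY
YYYYYYYY
YYYYYYYY
YYYYYYYY
YKRRYYYY
YYBRYYYY
After op 2 fill(5,0,B) [40 cells changed]:
BBBBBBBB
BBBBBBBB
BBBBBBBB
BBBBBBBB
BKRRBBBB
BBBRBBBB

Answer: 40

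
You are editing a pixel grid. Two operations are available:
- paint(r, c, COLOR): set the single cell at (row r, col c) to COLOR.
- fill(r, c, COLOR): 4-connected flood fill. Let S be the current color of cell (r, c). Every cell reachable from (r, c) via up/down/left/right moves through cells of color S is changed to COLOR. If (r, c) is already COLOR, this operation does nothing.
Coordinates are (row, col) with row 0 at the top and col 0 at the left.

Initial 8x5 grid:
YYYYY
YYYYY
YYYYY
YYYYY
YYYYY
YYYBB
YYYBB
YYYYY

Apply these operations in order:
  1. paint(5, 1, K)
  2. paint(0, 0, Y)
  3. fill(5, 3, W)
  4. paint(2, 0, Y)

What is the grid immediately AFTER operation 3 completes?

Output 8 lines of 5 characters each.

After op 1 paint(5,1,K):
YYYYY
YYYYY
YYYYY
YYYYY
YYYYY
YKYBB
YYYBB
YYYYY
After op 2 paint(0,0,Y):
YYYYY
YYYYY
YYYYY
YYYYY
YYYYY
YKYBB
YYYBB
YYYYY
After op 3 fill(5,3,W) [4 cells changed]:
YYYYY
YYYYY
YYYYY
YYYYY
YYYYY
YKYWW
YYYWW
YYYYY

Answer: YYYYY
YYYYY
YYYYY
YYYYY
YYYYY
YKYWW
YYYWW
YYYYY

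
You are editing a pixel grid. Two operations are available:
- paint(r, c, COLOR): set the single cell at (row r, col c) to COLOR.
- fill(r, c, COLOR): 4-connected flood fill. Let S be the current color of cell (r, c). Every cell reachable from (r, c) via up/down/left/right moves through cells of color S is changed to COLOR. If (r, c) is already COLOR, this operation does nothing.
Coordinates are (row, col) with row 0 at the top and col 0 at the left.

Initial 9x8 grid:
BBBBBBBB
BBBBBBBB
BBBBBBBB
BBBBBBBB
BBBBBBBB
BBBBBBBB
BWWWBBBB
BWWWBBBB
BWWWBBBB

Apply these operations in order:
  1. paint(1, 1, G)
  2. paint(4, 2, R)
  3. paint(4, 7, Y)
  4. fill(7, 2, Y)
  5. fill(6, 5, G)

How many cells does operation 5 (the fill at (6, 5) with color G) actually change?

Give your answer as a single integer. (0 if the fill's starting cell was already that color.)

After op 1 paint(1,1,G):
BBBBBBBB
BGBBBBBB
BBBBBBBB
BBBBBBBB
BBBBBBBB
BBBBBBBB
BWWWBBBB
BWWWBBBB
BWWWBBBB
After op 2 paint(4,2,R):
BBBBBBBB
BGBBBBBB
BBBBBBBB
BBBBBBBB
BBRBBBBB
BBBBBBBB
BWWWBBBB
BWWWBBBB
BWWWBBBB
After op 3 paint(4,7,Y):
BBBBBBBB
BGBBBBBB
BBBBBBBB
BBBBBBBB
BBRBBBBY
BBBBBBBB
BWWWBBBB
BWWWBBBB
BWWWBBBB
After op 4 fill(7,2,Y) [9 cells changed]:
BBBBBBBB
BGBBBBBB
BBBBBBBB
BBBBBBBB
BBRBBBBY
BBBBBBBB
BYYYBBBB
BYYYBBBB
BYYYBBBB
After op 5 fill(6,5,G) [60 cells changed]:
GGGGGGGG
GGGGGGGG
GGGGGGGG
GGGGGGGG
GGRGGGGY
GGGGGGGG
GYYYGGGG
GYYYGGGG
GYYYGGGG

Answer: 60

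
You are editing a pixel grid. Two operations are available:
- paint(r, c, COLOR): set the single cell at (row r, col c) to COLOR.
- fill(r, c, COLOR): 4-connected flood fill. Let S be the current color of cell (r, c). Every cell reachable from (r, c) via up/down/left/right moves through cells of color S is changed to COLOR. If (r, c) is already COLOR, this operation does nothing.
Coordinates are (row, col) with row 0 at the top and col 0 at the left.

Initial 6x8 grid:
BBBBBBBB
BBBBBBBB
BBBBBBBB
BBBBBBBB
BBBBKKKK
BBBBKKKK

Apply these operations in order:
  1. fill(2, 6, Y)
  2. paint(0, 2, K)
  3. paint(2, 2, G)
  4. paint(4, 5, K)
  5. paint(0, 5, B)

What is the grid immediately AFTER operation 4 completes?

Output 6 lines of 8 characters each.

After op 1 fill(2,6,Y) [40 cells changed]:
YYYYYYYY
YYYYYYYY
YYYYYYYY
YYYYYYYY
YYYYKKKK
YYYYKKKK
After op 2 paint(0,2,K):
YYKYYYYY
YYYYYYYY
YYYYYYYY
YYYYYYYY
YYYYKKKK
YYYYKKKK
After op 3 paint(2,2,G):
YYKYYYYY
YYYYYYYY
YYGYYYYY
YYYYYYYY
YYYYKKKK
YYYYKKKK
After op 4 paint(4,5,K):
YYKYYYYY
YYYYYYYY
YYGYYYYY
YYYYYYYY
YYYYKKKK
YYYYKKKK

Answer: YYKYYYYY
YYYYYYYY
YYGYYYYY
YYYYYYYY
YYYYKKKK
YYYYKKKK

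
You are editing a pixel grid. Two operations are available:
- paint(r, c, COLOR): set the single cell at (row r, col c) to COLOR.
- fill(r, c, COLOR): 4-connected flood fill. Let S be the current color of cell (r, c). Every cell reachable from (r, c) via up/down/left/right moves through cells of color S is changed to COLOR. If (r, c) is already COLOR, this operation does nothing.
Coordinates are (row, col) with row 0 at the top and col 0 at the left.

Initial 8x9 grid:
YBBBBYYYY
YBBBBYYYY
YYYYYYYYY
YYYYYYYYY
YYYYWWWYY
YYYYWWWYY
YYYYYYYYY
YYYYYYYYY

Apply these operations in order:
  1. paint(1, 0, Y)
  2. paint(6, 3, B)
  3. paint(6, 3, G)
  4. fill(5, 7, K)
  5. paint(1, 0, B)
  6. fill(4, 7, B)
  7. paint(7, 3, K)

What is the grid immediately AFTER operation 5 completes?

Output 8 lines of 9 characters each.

Answer: KBBBBKKKK
BBBBBKKKK
KKKKKKKKK
KKKKKKKKK
KKKKWWWKK
KKKKWWWKK
KKKGKKKKK
KKKKKKKKK

Derivation:
After op 1 paint(1,0,Y):
YBBBBYYYY
YBBBBYYYY
YYYYYYYYY
YYYYYYYYY
YYYYWWWYY
YYYYWWWYY
YYYYYYYYY
YYYYYYYYY
After op 2 paint(6,3,B):
YBBBBYYYY
YBBBBYYYY
YYYYYYYYY
YYYYYYYYY
YYYYWWWYY
YYYYWWWYY
YYYBYYYYY
YYYYYYYYY
After op 3 paint(6,3,G):
YBBBBYYYY
YBBBBYYYY
YYYYYYYYY
YYYYYYYYY
YYYYWWWYY
YYYYWWWYY
YYYGYYYYY
YYYYYYYYY
After op 4 fill(5,7,K) [57 cells changed]:
KBBBBKKKK
KBBBBKKKK
KKKKKKKKK
KKKKKKKKK
KKKKWWWKK
KKKKWWWKK
KKKGKKKKK
KKKKKKKKK
After op 5 paint(1,0,B):
KBBBBKKKK
BBBBBKKKK
KKKKKKKKK
KKKKKKKKK
KKKKWWWKK
KKKKWWWKK
KKKGKKKKK
KKKKKKKKK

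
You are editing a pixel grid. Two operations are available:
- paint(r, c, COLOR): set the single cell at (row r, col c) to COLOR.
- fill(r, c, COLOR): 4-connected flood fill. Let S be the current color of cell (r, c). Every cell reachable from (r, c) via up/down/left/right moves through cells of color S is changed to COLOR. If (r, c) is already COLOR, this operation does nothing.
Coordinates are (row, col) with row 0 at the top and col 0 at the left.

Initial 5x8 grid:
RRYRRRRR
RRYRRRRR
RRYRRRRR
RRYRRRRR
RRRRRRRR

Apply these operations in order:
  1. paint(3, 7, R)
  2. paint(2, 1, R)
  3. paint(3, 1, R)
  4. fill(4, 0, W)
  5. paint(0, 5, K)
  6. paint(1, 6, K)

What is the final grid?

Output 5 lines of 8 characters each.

After op 1 paint(3,7,R):
RRYRRRRR
RRYRRRRR
RRYRRRRR
RRYRRRRR
RRRRRRRR
After op 2 paint(2,1,R):
RRYRRRRR
RRYRRRRR
RRYRRRRR
RRYRRRRR
RRRRRRRR
After op 3 paint(3,1,R):
RRYRRRRR
RRYRRRRR
RRYRRRRR
RRYRRRRR
RRRRRRRR
After op 4 fill(4,0,W) [36 cells changed]:
WWYWWWWW
WWYWWWWW
WWYWWWWW
WWYWWWWW
WWWWWWWW
After op 5 paint(0,5,K):
WWYWWKWW
WWYWWWWW
WWYWWWWW
WWYWWWWW
WWWWWWWW
After op 6 paint(1,6,K):
WWYWWKWW
WWYWWWKW
WWYWWWWW
WWYWWWWW
WWWWWWWW

Answer: WWYWWKWW
WWYWWWKW
WWYWWWWW
WWYWWWWW
WWWWWWWW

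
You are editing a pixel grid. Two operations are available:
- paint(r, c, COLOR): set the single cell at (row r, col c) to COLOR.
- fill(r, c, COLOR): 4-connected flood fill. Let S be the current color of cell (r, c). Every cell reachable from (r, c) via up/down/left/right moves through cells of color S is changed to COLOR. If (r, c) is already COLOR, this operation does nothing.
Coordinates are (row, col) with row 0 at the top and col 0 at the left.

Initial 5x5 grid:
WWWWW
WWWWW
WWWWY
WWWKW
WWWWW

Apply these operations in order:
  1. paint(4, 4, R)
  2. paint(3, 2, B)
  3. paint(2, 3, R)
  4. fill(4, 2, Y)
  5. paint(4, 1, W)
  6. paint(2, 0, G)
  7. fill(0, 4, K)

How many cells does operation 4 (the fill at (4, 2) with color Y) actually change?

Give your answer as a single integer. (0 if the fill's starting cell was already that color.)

Answer: 19

Derivation:
After op 1 paint(4,4,R):
WWWWW
WWWWW
WWWWY
WWWKW
WWWWR
After op 2 paint(3,2,B):
WWWWW
WWWWW
WWWWY
WWBKW
WWWWR
After op 3 paint(2,3,R):
WWWWW
WWWWW
WWWRY
WWBKW
WWWWR
After op 4 fill(4,2,Y) [19 cells changed]:
YYYYY
YYYYY
YYYRY
YYBKW
YYYYR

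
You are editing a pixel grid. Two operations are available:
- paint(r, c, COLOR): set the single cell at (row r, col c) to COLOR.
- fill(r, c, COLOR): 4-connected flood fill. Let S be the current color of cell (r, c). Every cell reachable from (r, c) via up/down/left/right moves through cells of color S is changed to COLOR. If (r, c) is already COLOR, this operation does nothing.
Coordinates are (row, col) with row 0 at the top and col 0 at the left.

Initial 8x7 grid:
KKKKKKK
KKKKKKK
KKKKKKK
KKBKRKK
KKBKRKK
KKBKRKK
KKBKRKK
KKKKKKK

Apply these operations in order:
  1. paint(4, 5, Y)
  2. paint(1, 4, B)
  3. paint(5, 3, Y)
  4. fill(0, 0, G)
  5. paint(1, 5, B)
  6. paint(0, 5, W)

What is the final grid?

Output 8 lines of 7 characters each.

Answer: GGGGGWG
GGGGBBG
GGGGGGG
GGBGRGG
GGBGRYG
GGBYRGG
GGBGRGG
GGGGGGG

Derivation:
After op 1 paint(4,5,Y):
KKKKKKK
KKKKKKK
KKKKKKK
KKBKRKK
KKBKRYK
KKBKRKK
KKBKRKK
KKKKKKK
After op 2 paint(1,4,B):
KKKKKKK
KKKKBKK
KKKKKKK
KKBKRKK
KKBKRYK
KKBKRKK
KKBKRKK
KKKKKKK
After op 3 paint(5,3,Y):
KKKKKKK
KKKKBKK
KKKKKKK
KKBKRKK
KKBKRYK
KKBYRKK
KKBKRKK
KKKKKKK
After op 4 fill(0,0,G) [45 cells changed]:
GGGGGGG
GGGGBGG
GGGGGGG
GGBGRGG
GGBGRYG
GGBYRGG
GGBGRGG
GGGGGGG
After op 5 paint(1,5,B):
GGGGGGG
GGGGBBG
GGGGGGG
GGBGRGG
GGBGRYG
GGBYRGG
GGBGRGG
GGGGGGG
After op 6 paint(0,5,W):
GGGGGWG
GGGGBBG
GGGGGGG
GGBGRGG
GGBGRYG
GGBYRGG
GGBGRGG
GGGGGGG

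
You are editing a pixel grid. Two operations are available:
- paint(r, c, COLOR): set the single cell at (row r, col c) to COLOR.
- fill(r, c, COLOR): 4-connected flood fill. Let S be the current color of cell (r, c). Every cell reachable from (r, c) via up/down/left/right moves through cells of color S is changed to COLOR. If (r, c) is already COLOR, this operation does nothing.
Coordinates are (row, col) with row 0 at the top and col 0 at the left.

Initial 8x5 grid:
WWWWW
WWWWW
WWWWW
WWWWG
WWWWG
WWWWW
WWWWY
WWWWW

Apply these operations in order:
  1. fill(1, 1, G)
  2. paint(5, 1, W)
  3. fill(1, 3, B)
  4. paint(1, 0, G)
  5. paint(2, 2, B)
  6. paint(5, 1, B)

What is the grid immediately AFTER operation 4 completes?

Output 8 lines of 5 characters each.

After op 1 fill(1,1,G) [37 cells changed]:
GGGGG
GGGGG
GGGGG
GGGGG
GGGGG
GGGGG
GGGGY
GGGGG
After op 2 paint(5,1,W):
GGGGG
GGGGG
GGGGG
GGGGG
GGGGG
GWGGG
GGGGY
GGGGG
After op 3 fill(1,3,B) [38 cells changed]:
BBBBB
BBBBB
BBBBB
BBBBB
BBBBB
BWBBB
BBBBY
BBBBB
After op 4 paint(1,0,G):
BBBBB
GBBBB
BBBBB
BBBBB
BBBBB
BWBBB
BBBBY
BBBBB

Answer: BBBBB
GBBBB
BBBBB
BBBBB
BBBBB
BWBBB
BBBBY
BBBBB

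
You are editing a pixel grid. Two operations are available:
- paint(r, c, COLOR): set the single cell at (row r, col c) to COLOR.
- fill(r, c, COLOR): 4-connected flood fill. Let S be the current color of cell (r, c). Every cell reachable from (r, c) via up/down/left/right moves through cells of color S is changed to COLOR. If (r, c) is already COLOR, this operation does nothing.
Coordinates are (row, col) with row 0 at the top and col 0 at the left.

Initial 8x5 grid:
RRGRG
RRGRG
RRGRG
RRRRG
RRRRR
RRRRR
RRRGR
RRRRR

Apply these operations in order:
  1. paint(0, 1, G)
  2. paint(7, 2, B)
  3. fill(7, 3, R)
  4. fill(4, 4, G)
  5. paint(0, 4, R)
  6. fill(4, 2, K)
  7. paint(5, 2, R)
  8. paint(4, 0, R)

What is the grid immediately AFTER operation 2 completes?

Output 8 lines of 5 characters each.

Answer: RGGRG
RRGRG
RRGRG
RRRRG
RRRRR
RRRRR
RRRGR
RRBRR

Derivation:
After op 1 paint(0,1,G):
RGGRG
RRGRG
RRGRG
RRRRG
RRRRR
RRRRR
RRRGR
RRRRR
After op 2 paint(7,2,B):
RGGRG
RRGRG
RRGRG
RRRRG
RRRRR
RRRRR
RRRGR
RRBRR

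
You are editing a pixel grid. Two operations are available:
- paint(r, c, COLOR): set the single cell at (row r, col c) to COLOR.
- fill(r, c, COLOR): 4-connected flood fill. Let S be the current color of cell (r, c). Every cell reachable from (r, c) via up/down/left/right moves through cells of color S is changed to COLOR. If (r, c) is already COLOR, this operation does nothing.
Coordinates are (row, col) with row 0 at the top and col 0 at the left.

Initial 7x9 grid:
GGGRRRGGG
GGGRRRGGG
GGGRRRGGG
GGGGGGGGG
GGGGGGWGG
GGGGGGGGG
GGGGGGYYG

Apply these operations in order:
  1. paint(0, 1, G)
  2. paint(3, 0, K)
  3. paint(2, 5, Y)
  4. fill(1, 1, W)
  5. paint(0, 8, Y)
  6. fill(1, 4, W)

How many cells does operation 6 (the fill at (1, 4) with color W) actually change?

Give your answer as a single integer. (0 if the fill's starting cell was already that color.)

After op 1 paint(0,1,G):
GGGRRRGGG
GGGRRRGGG
GGGRRRGGG
GGGGGGGGG
GGGGGGWGG
GGGGGGGGG
GGGGGGYYG
After op 2 paint(3,0,K):
GGGRRRGGG
GGGRRRGGG
GGGRRRGGG
KGGGGGGGG
GGGGGGWGG
GGGGGGGGG
GGGGGGYYG
After op 3 paint(2,5,Y):
GGGRRRGGG
GGGRRRGGG
GGGRRYGGG
KGGGGGGGG
GGGGGGWGG
GGGGGGGGG
GGGGGGYYG
After op 4 fill(1,1,W) [50 cells changed]:
WWWRRRWWW
WWWRRRWWW
WWWRRYWWW
KWWWWWWWW
WWWWWWWWW
WWWWWWWWW
WWWWWWYYW
After op 5 paint(0,8,Y):
WWWRRRWWY
WWWRRRWWW
WWWRRYWWW
KWWWWWWWW
WWWWWWWWW
WWWWWWWWW
WWWWWWYYW
After op 6 fill(1,4,W) [8 cells changed]:
WWWWWWWWY
WWWWWWWWW
WWWWWYWWW
KWWWWWWWW
WWWWWWWWW
WWWWWWWWW
WWWWWWYYW

Answer: 8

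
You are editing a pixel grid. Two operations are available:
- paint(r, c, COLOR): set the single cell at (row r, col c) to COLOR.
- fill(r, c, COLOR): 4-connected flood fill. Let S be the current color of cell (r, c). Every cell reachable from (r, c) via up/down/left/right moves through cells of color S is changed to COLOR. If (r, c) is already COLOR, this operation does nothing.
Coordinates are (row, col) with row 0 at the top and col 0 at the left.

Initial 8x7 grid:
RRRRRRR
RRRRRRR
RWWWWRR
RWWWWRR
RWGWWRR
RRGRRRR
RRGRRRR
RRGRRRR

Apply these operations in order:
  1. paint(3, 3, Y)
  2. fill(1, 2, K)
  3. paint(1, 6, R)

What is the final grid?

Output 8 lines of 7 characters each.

Answer: KKKKKKK
KKKKKKR
KWWWWKK
KWWYWKK
KWGWWKK
KKGKKKK
KKGKKKK
KKGKKKK

Derivation:
After op 1 paint(3,3,Y):
RRRRRRR
RRRRRRR
RWWWWRR
RWWYWRR
RWGWWRR
RRGRRRR
RRGRRRR
RRGRRRR
After op 2 fill(1,2,K) [41 cells changed]:
KKKKKKK
KKKKKKK
KWWWWKK
KWWYWKK
KWGWWKK
KKGKKKK
KKGKKKK
KKGKKKK
After op 3 paint(1,6,R):
KKKKKKK
KKKKKKR
KWWWWKK
KWWYWKK
KWGWWKK
KKGKKKK
KKGKKKK
KKGKKKK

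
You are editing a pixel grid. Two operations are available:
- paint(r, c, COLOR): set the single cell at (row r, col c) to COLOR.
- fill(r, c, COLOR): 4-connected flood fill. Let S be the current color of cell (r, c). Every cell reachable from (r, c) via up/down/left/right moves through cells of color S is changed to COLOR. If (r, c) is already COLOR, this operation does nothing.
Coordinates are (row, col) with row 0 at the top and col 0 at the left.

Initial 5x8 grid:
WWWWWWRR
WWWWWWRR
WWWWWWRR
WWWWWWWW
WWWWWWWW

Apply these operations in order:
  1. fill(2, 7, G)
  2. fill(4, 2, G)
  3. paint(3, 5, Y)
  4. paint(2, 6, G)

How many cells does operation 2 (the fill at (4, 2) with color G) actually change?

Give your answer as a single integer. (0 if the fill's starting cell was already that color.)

After op 1 fill(2,7,G) [6 cells changed]:
WWWWWWGG
WWWWWWGG
WWWWWWGG
WWWWWWWW
WWWWWWWW
After op 2 fill(4,2,G) [34 cells changed]:
GGGGGGGG
GGGGGGGG
GGGGGGGG
GGGGGGGG
GGGGGGGG

Answer: 34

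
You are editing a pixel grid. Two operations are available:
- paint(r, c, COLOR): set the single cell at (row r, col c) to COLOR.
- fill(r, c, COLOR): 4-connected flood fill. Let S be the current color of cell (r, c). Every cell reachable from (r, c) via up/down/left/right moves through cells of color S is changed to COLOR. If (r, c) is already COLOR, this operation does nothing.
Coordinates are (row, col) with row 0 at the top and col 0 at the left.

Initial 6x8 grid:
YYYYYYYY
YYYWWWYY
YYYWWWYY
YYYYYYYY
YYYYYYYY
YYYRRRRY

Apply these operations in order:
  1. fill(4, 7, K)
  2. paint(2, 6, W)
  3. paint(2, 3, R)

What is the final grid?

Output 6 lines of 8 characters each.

Answer: KKKKKKKK
KKKWWWKK
KKKRWWWK
KKKKKKKK
KKKKKKKK
KKKRRRRK

Derivation:
After op 1 fill(4,7,K) [38 cells changed]:
KKKKKKKK
KKKWWWKK
KKKWWWKK
KKKKKKKK
KKKKKKKK
KKKRRRRK
After op 2 paint(2,6,W):
KKKKKKKK
KKKWWWKK
KKKWWWWK
KKKKKKKK
KKKKKKKK
KKKRRRRK
After op 3 paint(2,3,R):
KKKKKKKK
KKKWWWKK
KKKRWWWK
KKKKKKKK
KKKKKKKK
KKKRRRRK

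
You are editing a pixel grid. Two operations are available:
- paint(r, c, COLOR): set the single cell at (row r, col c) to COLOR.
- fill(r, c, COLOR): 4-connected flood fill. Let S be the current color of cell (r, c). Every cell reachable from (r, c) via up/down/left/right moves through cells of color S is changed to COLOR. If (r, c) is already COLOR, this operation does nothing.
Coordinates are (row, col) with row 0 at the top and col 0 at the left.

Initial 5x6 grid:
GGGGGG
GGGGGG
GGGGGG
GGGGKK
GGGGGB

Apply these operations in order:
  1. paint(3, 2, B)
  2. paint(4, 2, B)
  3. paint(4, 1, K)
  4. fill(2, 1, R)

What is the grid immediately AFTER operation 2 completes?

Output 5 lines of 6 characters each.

Answer: GGGGGG
GGGGGG
GGGGGG
GGBGKK
GGBGGB

Derivation:
After op 1 paint(3,2,B):
GGGGGG
GGGGGG
GGGGGG
GGBGKK
GGGGGB
After op 2 paint(4,2,B):
GGGGGG
GGGGGG
GGGGGG
GGBGKK
GGBGGB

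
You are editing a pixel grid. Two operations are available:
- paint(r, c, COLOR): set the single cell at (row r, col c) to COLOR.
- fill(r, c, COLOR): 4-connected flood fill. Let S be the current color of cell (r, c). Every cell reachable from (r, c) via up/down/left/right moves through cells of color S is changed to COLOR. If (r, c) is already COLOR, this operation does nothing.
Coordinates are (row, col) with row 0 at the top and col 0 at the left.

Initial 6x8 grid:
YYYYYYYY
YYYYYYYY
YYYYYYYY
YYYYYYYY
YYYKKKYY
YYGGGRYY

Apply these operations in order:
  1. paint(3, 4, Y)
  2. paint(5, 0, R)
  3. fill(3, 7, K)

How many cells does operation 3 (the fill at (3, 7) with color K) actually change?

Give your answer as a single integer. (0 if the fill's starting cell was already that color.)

Answer: 40

Derivation:
After op 1 paint(3,4,Y):
YYYYYYYY
YYYYYYYY
YYYYYYYY
YYYYYYYY
YYYKKKYY
YYGGGRYY
After op 2 paint(5,0,R):
YYYYYYYY
YYYYYYYY
YYYYYYYY
YYYYYYYY
YYYKKKYY
RYGGGRYY
After op 3 fill(3,7,K) [40 cells changed]:
KKKKKKKK
KKKKKKKK
KKKKKKKK
KKKKKKKK
KKKKKKKK
RKGGGRKK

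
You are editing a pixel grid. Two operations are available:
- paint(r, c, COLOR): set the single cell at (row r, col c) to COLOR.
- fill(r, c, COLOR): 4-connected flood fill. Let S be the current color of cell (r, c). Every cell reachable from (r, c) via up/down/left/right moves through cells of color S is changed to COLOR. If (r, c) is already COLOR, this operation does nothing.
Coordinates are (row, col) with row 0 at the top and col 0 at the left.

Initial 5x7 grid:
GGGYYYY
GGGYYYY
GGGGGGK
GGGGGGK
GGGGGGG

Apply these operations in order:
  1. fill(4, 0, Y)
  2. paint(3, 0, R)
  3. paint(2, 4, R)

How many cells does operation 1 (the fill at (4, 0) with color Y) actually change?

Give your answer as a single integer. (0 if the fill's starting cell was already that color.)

Answer: 25

Derivation:
After op 1 fill(4,0,Y) [25 cells changed]:
YYYYYYY
YYYYYYY
YYYYYYK
YYYYYYK
YYYYYYY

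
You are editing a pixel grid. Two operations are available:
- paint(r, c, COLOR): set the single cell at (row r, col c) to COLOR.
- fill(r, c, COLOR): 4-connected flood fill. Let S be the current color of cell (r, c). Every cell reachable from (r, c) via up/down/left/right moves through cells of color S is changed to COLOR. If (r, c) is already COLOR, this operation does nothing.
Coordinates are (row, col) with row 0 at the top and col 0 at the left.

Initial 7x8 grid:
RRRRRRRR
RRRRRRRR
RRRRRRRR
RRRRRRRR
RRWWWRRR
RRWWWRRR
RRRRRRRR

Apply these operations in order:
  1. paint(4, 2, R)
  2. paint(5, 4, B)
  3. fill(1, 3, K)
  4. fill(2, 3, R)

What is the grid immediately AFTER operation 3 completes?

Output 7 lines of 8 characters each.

Answer: KKKKKKKK
KKKKKKKK
KKKKKKKK
KKKKKKKK
KKKWWKKK
KKWWBKKK
KKKKKKKK

Derivation:
After op 1 paint(4,2,R):
RRRRRRRR
RRRRRRRR
RRRRRRRR
RRRRRRRR
RRRWWRRR
RRWWWRRR
RRRRRRRR
After op 2 paint(5,4,B):
RRRRRRRR
RRRRRRRR
RRRRRRRR
RRRRRRRR
RRRWWRRR
RRWWBRRR
RRRRRRRR
After op 3 fill(1,3,K) [51 cells changed]:
KKKKKKKK
KKKKKKKK
KKKKKKKK
KKKKKKKK
KKKWWKKK
KKWWBKKK
KKKKKKKK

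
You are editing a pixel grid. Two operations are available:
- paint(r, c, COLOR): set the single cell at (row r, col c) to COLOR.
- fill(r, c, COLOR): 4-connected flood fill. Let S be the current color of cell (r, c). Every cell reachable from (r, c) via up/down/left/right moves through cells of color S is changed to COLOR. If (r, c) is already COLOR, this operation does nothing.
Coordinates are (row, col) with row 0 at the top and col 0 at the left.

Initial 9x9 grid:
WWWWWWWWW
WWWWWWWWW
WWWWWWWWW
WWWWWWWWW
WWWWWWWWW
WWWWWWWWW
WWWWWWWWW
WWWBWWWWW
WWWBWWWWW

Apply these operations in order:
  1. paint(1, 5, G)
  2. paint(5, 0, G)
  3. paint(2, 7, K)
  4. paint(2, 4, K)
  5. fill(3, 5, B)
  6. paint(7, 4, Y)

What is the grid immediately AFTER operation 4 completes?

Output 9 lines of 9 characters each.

Answer: WWWWWWWWW
WWWWWGWWW
WWWWKWWKW
WWWWWWWWW
WWWWWWWWW
GWWWWWWWW
WWWWWWWWW
WWWBWWWWW
WWWBWWWWW

Derivation:
After op 1 paint(1,5,G):
WWWWWWWWW
WWWWWGWWW
WWWWWWWWW
WWWWWWWWW
WWWWWWWWW
WWWWWWWWW
WWWWWWWWW
WWWBWWWWW
WWWBWWWWW
After op 2 paint(5,0,G):
WWWWWWWWW
WWWWWGWWW
WWWWWWWWW
WWWWWWWWW
WWWWWWWWW
GWWWWWWWW
WWWWWWWWW
WWWBWWWWW
WWWBWWWWW
After op 3 paint(2,7,K):
WWWWWWWWW
WWWWWGWWW
WWWWWWWKW
WWWWWWWWW
WWWWWWWWW
GWWWWWWWW
WWWWWWWWW
WWWBWWWWW
WWWBWWWWW
After op 4 paint(2,4,K):
WWWWWWWWW
WWWWWGWWW
WWWWKWWKW
WWWWWWWWW
WWWWWWWWW
GWWWWWWWW
WWWWWWWWW
WWWBWWWWW
WWWBWWWWW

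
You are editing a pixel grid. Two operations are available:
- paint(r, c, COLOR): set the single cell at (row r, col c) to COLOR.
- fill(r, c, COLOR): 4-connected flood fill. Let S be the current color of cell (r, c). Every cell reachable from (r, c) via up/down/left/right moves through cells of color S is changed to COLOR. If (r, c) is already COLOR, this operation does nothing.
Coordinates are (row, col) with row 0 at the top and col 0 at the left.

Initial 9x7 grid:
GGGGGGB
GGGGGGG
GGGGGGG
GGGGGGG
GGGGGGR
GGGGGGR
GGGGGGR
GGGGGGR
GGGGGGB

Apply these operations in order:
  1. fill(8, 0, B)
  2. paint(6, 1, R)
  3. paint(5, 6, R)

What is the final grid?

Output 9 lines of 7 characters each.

After op 1 fill(8,0,B) [57 cells changed]:
BBBBBBB
BBBBBBB
BBBBBBB
BBBBBBB
BBBBBBR
BBBBBBR
BBBBBBR
BBBBBBR
BBBBBBB
After op 2 paint(6,1,R):
BBBBBBB
BBBBBBB
BBBBBBB
BBBBBBB
BBBBBBR
BBBBBBR
BRBBBBR
BBBBBBR
BBBBBBB
After op 3 paint(5,6,R):
BBBBBBB
BBBBBBB
BBBBBBB
BBBBBBB
BBBBBBR
BBBBBBR
BRBBBBR
BBBBBBR
BBBBBBB

Answer: BBBBBBB
BBBBBBB
BBBBBBB
BBBBBBB
BBBBBBR
BBBBBBR
BRBBBBR
BBBBBBR
BBBBBBB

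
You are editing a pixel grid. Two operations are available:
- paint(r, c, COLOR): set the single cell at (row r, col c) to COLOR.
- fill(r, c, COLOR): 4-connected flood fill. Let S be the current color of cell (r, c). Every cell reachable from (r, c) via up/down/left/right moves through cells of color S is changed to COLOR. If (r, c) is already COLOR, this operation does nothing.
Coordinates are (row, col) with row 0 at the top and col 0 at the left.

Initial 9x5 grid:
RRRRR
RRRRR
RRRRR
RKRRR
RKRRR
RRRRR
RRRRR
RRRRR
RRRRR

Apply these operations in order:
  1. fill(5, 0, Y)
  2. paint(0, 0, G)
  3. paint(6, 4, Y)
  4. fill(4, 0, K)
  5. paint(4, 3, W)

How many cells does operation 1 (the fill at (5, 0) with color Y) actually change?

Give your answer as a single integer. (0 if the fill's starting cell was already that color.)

After op 1 fill(5,0,Y) [43 cells changed]:
YYYYY
YYYYY
YYYYY
YKYYY
YKYYY
YYYYY
YYYYY
YYYYY
YYYYY

Answer: 43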